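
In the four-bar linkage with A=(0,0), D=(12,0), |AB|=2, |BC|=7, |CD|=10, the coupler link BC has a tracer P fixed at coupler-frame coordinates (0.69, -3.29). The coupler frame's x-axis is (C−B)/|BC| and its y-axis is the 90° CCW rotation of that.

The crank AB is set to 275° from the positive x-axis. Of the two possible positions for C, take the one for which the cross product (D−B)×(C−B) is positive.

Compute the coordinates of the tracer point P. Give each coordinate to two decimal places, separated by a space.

A=(0,0), D=(12.00,0)
B = A + 2.00·(cos275°, sin275°) = (0.1743, -1.9924)
|BD| = 11.9924
circle(B,7.00) ∩ circle(D,10.00): a=3.8698, h=5.8331
  candidates: C₊=(3.0213,4.4025) cross=69.952; C₋=(4.9594,-7.1014) cross=-69.952
  mode + wants cross > 0 → take C=(3.0213,4.4025) (cross=69.952)
ex = (C−B)/|BC| = (0.4067,0.9136); ey = (-0.9136,0.4067)
P = B + 0.69·ex + -3.29·ey = (3.4605,-2.7001)

3.46 -2.70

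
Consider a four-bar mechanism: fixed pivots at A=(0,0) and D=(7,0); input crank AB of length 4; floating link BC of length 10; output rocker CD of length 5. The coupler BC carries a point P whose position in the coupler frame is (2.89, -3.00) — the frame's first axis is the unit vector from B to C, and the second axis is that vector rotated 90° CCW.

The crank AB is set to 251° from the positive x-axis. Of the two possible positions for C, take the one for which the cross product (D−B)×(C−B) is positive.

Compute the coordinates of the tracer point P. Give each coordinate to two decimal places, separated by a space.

2.82 -3.18

A=(0,0), D=(7.00,0)
B = A + 4.00·(cos251°, sin251°) = (-1.3023, -3.7821)
|BD| = 9.1231
circle(B,10.00) ∩ circle(D,5.00): a=8.6720, h=4.9796
  candidates: C₊=(4.5251,4.3445) cross=45.430; C₋=(8.6538,-4.7186) cross=-45.430
  mode + wants cross > 0 → take C=(4.5251,4.3445) (cross=45.430)
ex = (C−B)/|BC| = (0.5827,0.8127); ey = (-0.8127,0.5827)
P = B + 2.89·ex + -3.00·ey = (2.8198,-3.1817)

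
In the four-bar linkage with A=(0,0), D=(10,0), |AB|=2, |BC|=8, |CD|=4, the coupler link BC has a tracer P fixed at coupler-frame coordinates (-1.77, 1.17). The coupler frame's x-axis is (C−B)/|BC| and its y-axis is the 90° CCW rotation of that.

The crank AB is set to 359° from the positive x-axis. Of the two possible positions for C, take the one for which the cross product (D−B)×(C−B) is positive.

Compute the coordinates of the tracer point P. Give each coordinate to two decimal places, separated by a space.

-0.12 0.12

A=(0,0), D=(10.00,0)
B = A + 2.00·(cos359°, sin359°) = (1.9997, -0.0349)
|BD| = 8.0004
circle(B,8.00) ∩ circle(D,4.00): a=7.0000, h=3.8729
  candidates: C₊=(8.9828,3.8685) cross=30.985; C₋=(9.0166,-3.8772) cross=-30.985
  mode + wants cross > 0 → take C=(8.9828,3.8685) (cross=30.985)
ex = (C−B)/|BC| = (0.8729,0.4879); ey = (-0.4879,0.8729)
P = B + -1.77·ex + 1.17·ey = (-0.1162,0.1227)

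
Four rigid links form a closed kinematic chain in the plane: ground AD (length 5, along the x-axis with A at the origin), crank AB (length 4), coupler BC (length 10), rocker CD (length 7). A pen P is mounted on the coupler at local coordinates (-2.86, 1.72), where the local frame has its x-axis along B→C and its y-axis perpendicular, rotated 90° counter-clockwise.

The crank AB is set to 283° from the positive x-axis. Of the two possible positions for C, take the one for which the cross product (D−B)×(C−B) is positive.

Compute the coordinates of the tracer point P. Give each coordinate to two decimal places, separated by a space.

-1.00 -6.64

A=(0,0), D=(5.00,0)
B = A + 4.00·(cos283°, sin283°) = (0.8998, -3.8975)
|BD| = 5.6570
circle(B,10.00) ∩ circle(D,7.00): a=7.3362, h=6.7956
  candidates: C₊=(1.5351,6.0823) cross=38.443; C₋=(10.8990,-3.7686) cross=-38.443
  mode + wants cross > 0 → take C=(1.5351,6.0823) (cross=38.443)
ex = (C−B)/|BC| = (0.0635,0.9980); ey = (-0.9980,0.0635)
P = B + -2.86·ex + 1.72·ey = (-0.9984,-6.6424)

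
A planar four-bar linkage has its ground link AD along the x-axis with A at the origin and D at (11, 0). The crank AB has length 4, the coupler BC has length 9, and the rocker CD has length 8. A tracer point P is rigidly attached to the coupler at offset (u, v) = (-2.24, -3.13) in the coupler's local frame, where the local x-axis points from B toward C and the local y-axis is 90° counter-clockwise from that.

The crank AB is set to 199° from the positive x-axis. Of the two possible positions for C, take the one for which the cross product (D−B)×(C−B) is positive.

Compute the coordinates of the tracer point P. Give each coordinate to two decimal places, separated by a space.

-4.00 -5.15

A=(0,0), D=(11.00,0)
B = A + 4.00·(cos199°, sin199°) = (-3.7821, -1.3023)
|BD| = 14.8393
circle(B,9.00) ∩ circle(D,8.00): a=7.9925, h=4.1377
  candidates: C₊=(3.8164,3.5209) cross=61.401; C₋=(4.5427,-4.7226) cross=-61.401
  mode + wants cross > 0 → take C=(3.8164,3.5209) (cross=61.401)
ex = (C−B)/|BC| = (0.8443,0.5359); ey = (-0.5359,0.8443)
P = B + -2.24·ex + -3.13·ey = (-3.9959,-5.1453)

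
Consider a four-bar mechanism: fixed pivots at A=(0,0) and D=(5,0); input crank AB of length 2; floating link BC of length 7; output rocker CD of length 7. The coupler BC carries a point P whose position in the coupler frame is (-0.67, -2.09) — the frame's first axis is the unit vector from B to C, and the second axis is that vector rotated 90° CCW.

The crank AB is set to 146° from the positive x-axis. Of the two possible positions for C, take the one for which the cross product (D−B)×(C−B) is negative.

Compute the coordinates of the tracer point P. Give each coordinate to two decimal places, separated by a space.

-3.85 1.06

A=(0,0), D=(5.00,0)
B = A + 2.00·(cos146°, sin146°) = (-1.6581, 1.1184)
|BD| = 6.7514
circle(B,7.00) ∩ circle(D,7.00): a=3.3757, h=6.1323
  candidates: C₊=(2.6868,6.6067) cross=41.401; C₋=(0.6551,-5.4884) cross=-41.401
  mode - wants cross < 0 → take C=(0.6551,-5.4884) (cross=-41.401)
ex = (C−B)/|BC| = (0.3305,-0.9438); ey = (0.9438,0.3305)
P = B + -0.67·ex + -2.09·ey = (-3.8521,1.0601)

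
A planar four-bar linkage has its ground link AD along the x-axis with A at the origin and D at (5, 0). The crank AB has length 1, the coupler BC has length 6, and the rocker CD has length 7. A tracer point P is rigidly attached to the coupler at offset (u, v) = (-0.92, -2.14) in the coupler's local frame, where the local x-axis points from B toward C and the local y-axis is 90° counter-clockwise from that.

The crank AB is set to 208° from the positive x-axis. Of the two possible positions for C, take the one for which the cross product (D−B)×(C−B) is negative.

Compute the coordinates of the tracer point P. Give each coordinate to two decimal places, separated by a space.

A=(0,0), D=(5.00,0)
B = A + 1.00·(cos208°, sin208°) = (-0.8829, -0.4695)
|BD| = 5.9017
circle(B,6.00) ∩ circle(D,7.00): a=1.8494, h=5.7079
  candidates: C₊=(0.5066,5.3674) cross=33.686; C₋=(1.4147,-6.0121) cross=-33.686
  mode - wants cross < 0 → take C=(1.4147,-6.0121) (cross=-33.686)
ex = (C−B)/|BC| = (0.3829,-0.9238); ey = (0.9238,0.3829)
P = B + -0.92·ex + -2.14·ey = (-3.2121,-0.4391)

-3.21 -0.44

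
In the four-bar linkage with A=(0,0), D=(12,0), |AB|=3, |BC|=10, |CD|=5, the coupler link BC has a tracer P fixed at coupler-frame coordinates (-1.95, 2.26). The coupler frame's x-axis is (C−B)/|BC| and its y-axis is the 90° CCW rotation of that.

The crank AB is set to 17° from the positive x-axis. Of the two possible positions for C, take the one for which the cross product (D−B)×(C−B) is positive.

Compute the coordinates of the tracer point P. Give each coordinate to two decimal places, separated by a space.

0.16 2.13

A=(0,0), D=(12.00,0)
B = A + 3.00·(cos17°, sin17°) = (2.8689, 0.8771)
|BD| = 9.1731
circle(B,10.00) ∩ circle(D,5.00): a=8.6746, h=4.9751
  candidates: C₊=(11.9795,5.0000) cross=45.637; C₋=(11.0281,-4.9046) cross=-45.637
  mode + wants cross > 0 → take C=(11.9795,5.0000) (cross=45.637)
ex = (C−B)/|BC| = (0.9111,0.4123); ey = (-0.4123,0.9111)
P = B + -1.95·ex + 2.26·ey = (0.1606,2.1321)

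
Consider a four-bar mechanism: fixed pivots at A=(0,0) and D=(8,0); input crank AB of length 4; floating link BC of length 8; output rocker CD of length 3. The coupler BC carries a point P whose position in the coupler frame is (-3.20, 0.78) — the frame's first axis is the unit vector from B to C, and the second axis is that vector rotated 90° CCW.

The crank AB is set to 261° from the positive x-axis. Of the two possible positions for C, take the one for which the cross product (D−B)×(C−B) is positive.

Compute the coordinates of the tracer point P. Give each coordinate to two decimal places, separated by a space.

-3.53 -5.50

A=(0,0), D=(8.00,0)
B = A + 4.00·(cos261°, sin261°) = (-0.6257, -3.9508)
|BD| = 9.4875
circle(B,8.00) ∩ circle(D,3.00): a=7.6423, h=2.3655
  candidates: C₊=(5.3374,1.3822) cross=22.442; C₋=(7.3074,-2.9190) cross=-22.442
  mode + wants cross > 0 → take C=(5.3374,1.3822) (cross=22.442)
ex = (C−B)/|BC| = (0.7454,0.6666); ey = (-0.6666,0.7454)
P = B + -3.20·ex + 0.78·ey = (-3.5310,-5.5025)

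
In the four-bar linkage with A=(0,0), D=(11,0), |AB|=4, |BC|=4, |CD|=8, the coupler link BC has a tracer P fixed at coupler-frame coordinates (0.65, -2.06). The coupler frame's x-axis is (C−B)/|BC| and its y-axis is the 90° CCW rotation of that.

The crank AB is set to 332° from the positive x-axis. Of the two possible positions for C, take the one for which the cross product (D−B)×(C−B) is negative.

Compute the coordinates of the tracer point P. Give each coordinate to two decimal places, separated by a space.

A=(0,0), D=(11.00,0)
B = A + 4.00·(cos332°, sin332°) = (3.5318, -1.8779)
|BD| = 7.7007
circle(B,4.00) ∩ circle(D,8.00): a=0.7337, h=3.9321
  candidates: C₊=(3.2845,2.1145) cross=30.280; C₋=(5.2023,-5.5124) cross=-30.280
  mode - wants cross < 0 → take C=(5.2023,-5.5124) (cross=-30.280)
ex = (C−B)/|BC| = (0.4176,-0.9086); ey = (0.9086,0.4176)
P = B + 0.65·ex + -2.06·ey = (1.9315,-3.3288)

1.93 -3.33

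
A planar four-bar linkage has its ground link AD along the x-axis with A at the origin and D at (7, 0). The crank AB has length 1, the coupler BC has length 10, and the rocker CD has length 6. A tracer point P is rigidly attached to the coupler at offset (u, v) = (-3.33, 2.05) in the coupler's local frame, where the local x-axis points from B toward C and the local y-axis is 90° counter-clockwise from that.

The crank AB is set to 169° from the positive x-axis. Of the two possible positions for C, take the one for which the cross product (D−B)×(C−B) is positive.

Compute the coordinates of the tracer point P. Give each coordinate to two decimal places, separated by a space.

-4.88 -0.07

A=(0,0), D=(7.00,0)
B = A + 1.00·(cos169°, sin169°) = (-0.9816, 0.1908)
|BD| = 7.9839
circle(B,10.00) ∩ circle(D,6.00): a=8.0000, h=6.0000
  candidates: C₊=(7.1595,5.9979) cross=47.903; C₋=(6.8727,-5.9986) cross=-47.903
  mode + wants cross > 0 → take C=(7.1595,5.9979) (cross=47.903)
ex = (C−B)/|BC| = (0.8141,0.5807); ey = (-0.5807,0.8141)
P = B + -3.33·ex + 2.05·ey = (-4.8831,-0.0740)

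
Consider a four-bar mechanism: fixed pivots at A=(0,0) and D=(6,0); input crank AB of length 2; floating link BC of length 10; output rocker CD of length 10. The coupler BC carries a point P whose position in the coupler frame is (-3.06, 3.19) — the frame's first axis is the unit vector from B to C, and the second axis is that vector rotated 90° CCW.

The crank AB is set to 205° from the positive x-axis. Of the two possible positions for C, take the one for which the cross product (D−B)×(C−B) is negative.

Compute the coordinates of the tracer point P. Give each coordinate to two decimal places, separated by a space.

-0.53 3.38

A=(0,0), D=(6.00,0)
B = A + 2.00·(cos205°, sin205°) = (-1.8126, -0.8452)
|BD| = 7.8582
circle(B,10.00) ∩ circle(D,10.00): a=3.9291, h=9.1958
  candidates: C₊=(1.1046,8.7198) cross=72.262; C₋=(3.0828,-9.5650) cross=-72.262
  mode - wants cross < 0 → take C=(3.0828,-9.5650) (cross=-72.262)
ex = (C−B)/|BC| = (0.4895,-0.8720); ey = (0.8720,0.4895)
P = B + -3.06·ex + 3.19·ey = (-0.5290,3.3847)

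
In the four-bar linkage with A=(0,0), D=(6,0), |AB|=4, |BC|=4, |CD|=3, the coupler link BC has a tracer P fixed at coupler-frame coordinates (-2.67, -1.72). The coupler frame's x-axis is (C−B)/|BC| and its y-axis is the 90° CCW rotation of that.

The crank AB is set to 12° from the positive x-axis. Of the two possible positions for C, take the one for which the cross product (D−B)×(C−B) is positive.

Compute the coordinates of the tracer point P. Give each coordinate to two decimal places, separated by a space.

A=(0,0), D=(6.00,0)
B = A + 4.00·(cos12°, sin12°) = (3.9126, 0.8316)
|BD| = 2.2470
circle(B,4.00) ∩ circle(D,3.00): a=2.6811, h=2.9684
  candidates: C₊=(7.5020,2.5969) cross=6.670; C₋=(5.3047,-2.9183) cross=-6.670
  mode + wants cross > 0 → take C=(7.5020,2.5969) (cross=6.670)
ex = (C−B)/|BC| = (0.8973,0.4413); ey = (-0.4413,0.8973)
P = B + -2.67·ex + -1.72·ey = (2.2757,-1.8901)

2.28 -1.89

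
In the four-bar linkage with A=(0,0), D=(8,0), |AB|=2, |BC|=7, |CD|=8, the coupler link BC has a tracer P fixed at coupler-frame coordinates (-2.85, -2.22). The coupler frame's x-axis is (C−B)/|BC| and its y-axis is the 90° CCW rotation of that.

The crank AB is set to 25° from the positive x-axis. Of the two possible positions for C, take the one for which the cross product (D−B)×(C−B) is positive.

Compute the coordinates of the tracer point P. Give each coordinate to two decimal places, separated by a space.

A=(0,0), D=(8.00,0)
B = A + 2.00·(cos25°, sin25°) = (1.8126, 0.8452)
|BD| = 6.2448
circle(B,7.00) ∩ circle(D,8.00): a=1.9214, h=6.7311
  candidates: C₊=(4.6274,7.2544) cross=42.035; C₋=(2.8053,-6.0840) cross=-42.035
  mode + wants cross > 0 → take C=(4.6274,7.2544) (cross=42.035)
ex = (C−B)/|BC| = (0.4021,0.9156); ey = (-0.9156,0.4021)
P = B + -2.85·ex + -2.22·ey = (2.6992,-2.6569)

2.70 -2.66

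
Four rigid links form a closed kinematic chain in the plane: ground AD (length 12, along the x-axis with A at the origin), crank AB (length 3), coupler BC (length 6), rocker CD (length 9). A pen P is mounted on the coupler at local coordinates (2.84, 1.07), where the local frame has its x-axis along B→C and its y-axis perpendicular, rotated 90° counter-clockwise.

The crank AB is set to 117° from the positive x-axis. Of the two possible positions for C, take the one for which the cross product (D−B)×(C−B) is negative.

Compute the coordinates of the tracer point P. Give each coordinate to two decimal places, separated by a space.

A=(0,0), D=(12.00,0)
B = A + 3.00·(cos117°, sin117°) = (-1.3620, 2.6730)
|BD| = 13.6267
circle(B,6.00) ∩ circle(D,9.00): a=5.1622, h=3.0581
  candidates: C₊=(4.2998,4.6591) cross=41.671; C₋=(3.1001,-1.3383) cross=-41.671
  mode - wants cross < 0 → take C=(3.1001,-1.3383) (cross=-41.671)
ex = (C−B)/|BC| = (0.7437,-0.6685); ey = (0.6685,0.7437)
P = B + 2.84·ex + 1.07·ey = (1.4654,1.5701)

1.47 1.57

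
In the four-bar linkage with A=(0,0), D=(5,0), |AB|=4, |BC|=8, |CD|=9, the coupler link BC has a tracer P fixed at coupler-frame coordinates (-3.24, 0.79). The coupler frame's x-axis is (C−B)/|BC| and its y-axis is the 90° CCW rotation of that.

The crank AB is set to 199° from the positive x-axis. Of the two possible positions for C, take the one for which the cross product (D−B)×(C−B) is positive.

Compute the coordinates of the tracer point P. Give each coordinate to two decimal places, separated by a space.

-5.50 -4.16

A=(0,0), D=(5.00,0)
B = A + 4.00·(cos199°, sin199°) = (-3.7821, -1.3023)
|BD| = 8.8781
circle(B,8.00) ∩ circle(D,9.00): a=3.4816, h=7.2027
  candidates: C₊=(-1.3946,6.3332) cross=63.946; C₋=(0.7184,-7.9163) cross=-63.946
  mode + wants cross > 0 → take C=(-1.3946,6.3332) (cross=63.946)
ex = (C−B)/|BC| = (0.2984,0.9544); ey = (-0.9544,0.2984)
P = B + -3.24·ex + 0.79·ey = (-5.5030,-4.1589)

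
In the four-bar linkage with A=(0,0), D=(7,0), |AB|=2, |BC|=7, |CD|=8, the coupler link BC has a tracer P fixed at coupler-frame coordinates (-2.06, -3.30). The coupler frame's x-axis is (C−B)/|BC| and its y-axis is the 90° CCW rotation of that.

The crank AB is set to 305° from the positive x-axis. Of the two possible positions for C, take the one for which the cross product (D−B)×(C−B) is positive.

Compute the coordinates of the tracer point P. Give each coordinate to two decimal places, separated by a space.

4.47 -3.66

A=(0,0), D=(7.00,0)
B = A + 2.00·(cos305°, sin305°) = (1.1472, -1.6383)
|BD| = 6.0778
circle(B,7.00) ∩ circle(D,8.00): a=1.8049, h=6.7633
  candidates: C₊=(1.0622,5.3612) cross=41.106; C₋=(4.7083,-7.6647) cross=-41.106
  mode + wants cross > 0 → take C=(1.0622,5.3612) (cross=41.106)
ex = (C−B)/|BC| = (-0.0121,0.9999); ey = (-0.9999,-0.0121)
P = B + -2.06·ex + -3.30·ey = (4.4719,-3.6581)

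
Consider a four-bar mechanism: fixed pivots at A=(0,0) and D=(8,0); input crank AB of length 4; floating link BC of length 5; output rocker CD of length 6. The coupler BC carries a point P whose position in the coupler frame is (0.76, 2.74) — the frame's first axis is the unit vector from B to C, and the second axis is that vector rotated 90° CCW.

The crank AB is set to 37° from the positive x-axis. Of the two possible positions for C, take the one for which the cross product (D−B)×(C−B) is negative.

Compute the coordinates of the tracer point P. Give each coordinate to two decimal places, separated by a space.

5.82 1.31

A=(0,0), D=(8.00,0)
B = A + 4.00·(cos37°, sin37°) = (3.1945, 2.4073)
|BD| = 5.3747
circle(B,5.00) ∩ circle(D,6.00): a=1.6640, h=4.7150
  candidates: C₊=(6.7941,5.8776) cross=25.342; C₋=(2.5706,-2.5537) cross=-25.342
  mode - wants cross < 0 → take C=(2.5706,-2.5537) (cross=-25.342)
ex = (C−B)/|BC| = (-0.1248,-0.9922); ey = (0.9922,-0.1248)
P = B + 0.76·ex + 2.74·ey = (5.8183,1.3113)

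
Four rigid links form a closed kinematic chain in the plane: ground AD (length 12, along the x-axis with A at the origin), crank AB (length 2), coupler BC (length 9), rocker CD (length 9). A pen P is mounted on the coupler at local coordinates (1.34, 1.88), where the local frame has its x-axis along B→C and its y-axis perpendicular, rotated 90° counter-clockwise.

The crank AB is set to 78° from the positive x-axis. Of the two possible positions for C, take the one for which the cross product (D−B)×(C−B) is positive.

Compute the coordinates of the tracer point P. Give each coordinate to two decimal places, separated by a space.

A=(0,0), D=(12.00,0)
B = A + 2.00·(cos78°, sin78°) = (0.4158, 1.9563)
|BD| = 11.7482
circle(B,9.00) ∩ circle(D,9.00): a=5.8741, h=6.8187
  candidates: C₊=(7.3434,7.7017) cross=80.108; C₋=(5.0725,-5.7454) cross=-80.108
  mode + wants cross > 0 → take C=(7.3434,7.7017) (cross=80.108)
ex = (C−B)/|BC| = (0.7697,0.6384); ey = (-0.6384,0.7697)
P = B + 1.34·ex + 1.88·ey = (0.2471,4.2588)

0.25 4.26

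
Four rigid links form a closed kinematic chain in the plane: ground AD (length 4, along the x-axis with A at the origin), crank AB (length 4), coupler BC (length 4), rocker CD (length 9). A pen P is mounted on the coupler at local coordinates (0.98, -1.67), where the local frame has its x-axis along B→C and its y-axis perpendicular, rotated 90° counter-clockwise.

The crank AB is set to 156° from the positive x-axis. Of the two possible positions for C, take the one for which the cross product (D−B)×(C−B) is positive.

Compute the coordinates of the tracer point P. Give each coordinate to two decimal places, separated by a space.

-1.86 2.35

A=(0,0), D=(4.00,0)
B = A + 4.00·(cos156°, sin156°) = (-3.6542, 1.6269)
|BD| = 7.8252
circle(B,4.00) ∩ circle(D,9.00): a=-0.2407, h=3.9928
  candidates: C₊=(-3.0595,5.5825) cross=31.244; C₋=(-4.7197,-2.2285) cross=-31.244
  mode + wants cross > 0 → take C=(-3.0595,5.5825) (cross=31.244)
ex = (C−B)/|BC| = (0.1487,0.9889); ey = (-0.9889,0.1487)
P = B + 0.98·ex + -1.67·ey = (-1.8570,2.3478)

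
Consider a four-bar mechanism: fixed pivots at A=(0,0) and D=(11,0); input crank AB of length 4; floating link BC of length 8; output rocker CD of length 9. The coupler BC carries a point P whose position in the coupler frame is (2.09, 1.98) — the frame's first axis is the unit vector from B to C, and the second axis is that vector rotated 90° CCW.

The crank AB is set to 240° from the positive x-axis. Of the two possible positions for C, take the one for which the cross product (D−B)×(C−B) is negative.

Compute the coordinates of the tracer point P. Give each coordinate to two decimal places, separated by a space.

0.74 -2.57

A=(0,0), D=(11.00,0)
B = A + 4.00·(cos240°, sin240°) = (-2.0000, -3.4641)
|BD| = 13.4536
circle(B,8.00) ∩ circle(D,9.00): a=6.0950, h=5.1818
  candidates: C₊=(2.5553,3.1123) cross=69.714; C₋=(5.2237,-6.9018) cross=-69.714
  mode - wants cross < 0 → take C=(5.2237,-6.9018) (cross=-69.714)
ex = (C−B)/|BC| = (0.9030,-0.4297); ey = (0.4297,0.9030)
P = B + 2.09·ex + 1.98·ey = (0.7380,-2.5743)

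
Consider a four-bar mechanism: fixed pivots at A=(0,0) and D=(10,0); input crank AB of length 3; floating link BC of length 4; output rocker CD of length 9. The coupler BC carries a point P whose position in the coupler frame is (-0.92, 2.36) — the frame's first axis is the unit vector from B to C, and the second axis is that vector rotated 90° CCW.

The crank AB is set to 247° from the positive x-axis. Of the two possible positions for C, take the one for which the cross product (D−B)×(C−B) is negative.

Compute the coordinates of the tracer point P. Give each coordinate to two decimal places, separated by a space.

A=(0,0), D=(10.00,0)
B = A + 3.00·(cos247°, sin247°) = (-1.1722, -2.7615)
|BD| = 11.5084
circle(B,4.00) ∩ circle(D,9.00): a=2.9302, h=2.7229
  candidates: C₊=(1.0190,0.5849) cross=31.336; C₋=(2.3258,-4.7017) cross=-31.336
  mode - wants cross < 0 → take C=(2.3258,-4.7017) (cross=-31.336)
ex = (C−B)/|BC| = (0.8745,-0.4850); ey = (0.4850,0.8745)
P = B + -0.92·ex + 2.36·ey = (-0.8320,-0.2515)

-0.83 -0.25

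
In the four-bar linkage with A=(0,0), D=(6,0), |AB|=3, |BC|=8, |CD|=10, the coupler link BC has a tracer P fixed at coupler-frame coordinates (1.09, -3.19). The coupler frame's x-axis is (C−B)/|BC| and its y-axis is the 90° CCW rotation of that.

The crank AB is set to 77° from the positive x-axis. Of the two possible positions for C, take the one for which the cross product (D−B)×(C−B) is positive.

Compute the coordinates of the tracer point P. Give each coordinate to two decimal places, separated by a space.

3.99 2.31

A=(0,0), D=(6.00,0)
B = A + 3.00·(cos77°, sin77°) = (0.6749, 2.9231)
|BD| = 6.0747
circle(B,8.00) ∩ circle(D,10.00): a=0.0742, h=7.9997
  candidates: C₊=(4.5893,9.9000) cross=48.595; C₋=(-3.1095,-4.1252) cross=-48.595
  mode + wants cross > 0 → take C=(4.5893,9.9000) (cross=48.595)
ex = (C−B)/|BC| = (0.4893,0.8721); ey = (-0.8721,0.4893)
P = B + 1.09·ex + -3.19·ey = (3.9902,2.3128)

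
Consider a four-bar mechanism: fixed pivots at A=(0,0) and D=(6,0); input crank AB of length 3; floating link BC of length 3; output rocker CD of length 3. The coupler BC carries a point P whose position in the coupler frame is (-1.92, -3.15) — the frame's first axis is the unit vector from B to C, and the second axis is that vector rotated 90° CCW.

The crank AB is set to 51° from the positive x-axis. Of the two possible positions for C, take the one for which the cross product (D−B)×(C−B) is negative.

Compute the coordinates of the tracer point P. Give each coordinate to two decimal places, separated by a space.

A=(0,0), D=(6.00,0)
B = A + 3.00·(cos51°, sin51°) = (1.8880, 2.3314)
|BD| = 4.7270
circle(B,3.00) ∩ circle(D,3.00): a=2.3635, h=1.8477
  candidates: C₊=(4.8553,2.7730) cross=8.734; C₋=(3.0327,-0.4416) cross=-8.734
  mode - wants cross < 0 → take C=(3.0327,-0.4416) (cross=-8.734)
ex = (C−B)/|BC| = (0.3816,-0.9243); ey = (0.9243,0.3816)
P = B + -1.92·ex + -3.15·ey = (-1.7563,2.9042)

-1.76 2.90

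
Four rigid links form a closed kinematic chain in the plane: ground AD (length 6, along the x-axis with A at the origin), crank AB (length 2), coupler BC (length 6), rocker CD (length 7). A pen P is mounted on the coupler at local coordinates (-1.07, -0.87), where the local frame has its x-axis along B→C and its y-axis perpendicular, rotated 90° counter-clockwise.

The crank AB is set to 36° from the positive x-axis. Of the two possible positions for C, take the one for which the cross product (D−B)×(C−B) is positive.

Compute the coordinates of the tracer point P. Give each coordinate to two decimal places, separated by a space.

2.00 -0.15

A=(0,0), D=(6.00,0)
B = A + 2.00·(cos36°, sin36°) = (1.6180, 1.1756)
|BD| = 4.5369
circle(B,6.00) ∩ circle(D,7.00): a=0.8358, h=5.9415
  candidates: C₊=(3.9648,6.6976) cross=26.956; C₋=(0.8857,-4.7796) cross=-26.956
  mode + wants cross > 0 → take C=(3.9648,6.6976) (cross=26.956)
ex = (C−B)/|BC| = (0.3911,0.9203); ey = (-0.9203,0.3911)
P = B + -1.07·ex + -0.87·ey = (2.0002,-0.1495)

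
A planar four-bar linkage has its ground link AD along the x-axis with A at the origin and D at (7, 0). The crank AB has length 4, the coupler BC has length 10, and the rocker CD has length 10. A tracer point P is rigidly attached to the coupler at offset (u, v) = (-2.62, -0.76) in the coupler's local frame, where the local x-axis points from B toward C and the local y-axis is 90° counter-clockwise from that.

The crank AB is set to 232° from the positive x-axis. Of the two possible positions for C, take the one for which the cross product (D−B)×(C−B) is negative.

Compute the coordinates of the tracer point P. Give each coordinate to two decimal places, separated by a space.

A=(0,0), D=(7.00,0)
B = A + 4.00·(cos232°, sin232°) = (-2.4626, -3.1520)
|BD| = 9.9738
circle(B,10.00) ∩ circle(D,10.00): a=4.9869, h=8.6678
  candidates: C₊=(-0.4706,6.6475) cross=86.451; C₋=(5.0080,-9.7996) cross=-86.451
  mode - wants cross < 0 → take C=(5.0080,-9.7996) (cross=-86.451)
ex = (C−B)/|BC| = (0.7471,-0.6648); ey = (0.6648,0.7471)
P = B + -2.62·ex + -0.76·ey = (-4.9252,-1.9782)

-4.93 -1.98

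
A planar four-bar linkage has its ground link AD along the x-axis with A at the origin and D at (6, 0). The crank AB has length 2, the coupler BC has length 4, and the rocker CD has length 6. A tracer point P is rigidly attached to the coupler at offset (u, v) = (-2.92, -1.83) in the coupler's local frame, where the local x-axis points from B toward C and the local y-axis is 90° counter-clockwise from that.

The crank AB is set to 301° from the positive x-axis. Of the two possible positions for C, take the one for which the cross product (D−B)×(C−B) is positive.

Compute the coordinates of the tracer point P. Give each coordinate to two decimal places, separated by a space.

A=(0,0), D=(6.00,0)
B = A + 2.00·(cos301°, sin301°) = (1.0301, -1.7143)
|BD| = 5.2573
circle(B,4.00) ∩ circle(D,6.00): a=0.7265, h=3.9335
  candidates: C₊=(0.4342,2.2410) cross=20.679; C₋=(2.9995,-5.1959) cross=-20.679
  mode + wants cross > 0 → take C=(0.4342,2.2410) (cross=20.679)
ex = (C−B)/|BC| = (-0.1490,0.9888); ey = (-0.9888,-0.1490)
P = B + -2.92·ex + -1.83·ey = (3.2746,-4.3292)

3.27 -4.33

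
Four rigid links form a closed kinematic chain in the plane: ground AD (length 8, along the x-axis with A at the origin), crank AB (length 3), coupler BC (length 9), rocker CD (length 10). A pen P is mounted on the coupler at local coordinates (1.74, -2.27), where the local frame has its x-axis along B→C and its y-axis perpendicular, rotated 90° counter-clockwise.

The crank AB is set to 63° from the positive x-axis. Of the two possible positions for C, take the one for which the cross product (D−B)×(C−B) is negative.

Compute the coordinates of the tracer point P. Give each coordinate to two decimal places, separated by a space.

A=(0,0), D=(8.00,0)
B = A + 3.00·(cos63°, sin63°) = (1.3620, 2.6730)
|BD| = 7.1560
circle(B,9.00) ∩ circle(D,10.00): a=2.2504, h=8.7141
  candidates: C₊=(6.7045,9.9157) cross=62.358; C₋=(0.1945,-6.2509) cross=-62.358
  mode - wants cross < 0 → take C=(0.1945,-6.2509) (cross=-62.358)
ex = (C−B)/|BC| = (-0.1297,-0.9916); ey = (0.9916,-0.1297)
P = B + 1.74·ex + -2.27·ey = (-1.1146,1.2422)

-1.11 1.24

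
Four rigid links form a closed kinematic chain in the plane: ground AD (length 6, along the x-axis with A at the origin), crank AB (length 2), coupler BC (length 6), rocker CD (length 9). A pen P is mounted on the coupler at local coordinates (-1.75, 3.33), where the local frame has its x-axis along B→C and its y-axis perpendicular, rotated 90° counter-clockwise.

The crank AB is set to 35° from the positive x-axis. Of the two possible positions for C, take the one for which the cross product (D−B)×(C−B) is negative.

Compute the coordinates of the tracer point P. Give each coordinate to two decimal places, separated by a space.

A=(0,0), D=(6.00,0)
B = A + 2.00·(cos35°, sin35°) = (1.6383, 1.1472)
|BD| = 4.5100
circle(B,6.00) ∩ circle(D,9.00): a=-2.7339, h=5.3410
  candidates: C₊=(0.3529,7.0078) cross=24.088; C₋=(-2.3642,-3.3228) cross=-24.088
  mode - wants cross < 0 → take C=(-2.3642,-3.3228) (cross=-24.088)
ex = (C−B)/|BC| = (-0.6671,-0.7450); ey = (0.7450,-0.6671)
P = B + -1.75·ex + 3.33·ey = (5.2865,0.2295)

5.29 0.23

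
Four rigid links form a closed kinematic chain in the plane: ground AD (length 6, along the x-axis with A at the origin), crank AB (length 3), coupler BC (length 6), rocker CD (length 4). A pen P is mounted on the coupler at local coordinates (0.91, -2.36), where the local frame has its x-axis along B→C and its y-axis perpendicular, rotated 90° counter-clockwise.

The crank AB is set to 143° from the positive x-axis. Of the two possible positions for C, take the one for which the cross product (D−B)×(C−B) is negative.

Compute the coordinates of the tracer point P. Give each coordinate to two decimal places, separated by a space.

-3.08 -0.63

A=(0,0), D=(6.00,0)
B = A + 3.00·(cos143°, sin143°) = (-2.3959, 1.8054)
|BD| = 8.5878
circle(B,6.00) ∩ circle(D,4.00): a=5.4584, h=2.4913
  candidates: C₊=(3.4642,3.0935) cross=21.395; C₋=(2.4167,-1.7777) cross=-21.395
  mode - wants cross < 0 → take C=(2.4167,-1.7777) (cross=-21.395)
ex = (C−B)/|BC| = (0.8021,-0.5972); ey = (0.5972,0.8021)
P = B + 0.91·ex + -2.36·ey = (-3.0753,-0.6310)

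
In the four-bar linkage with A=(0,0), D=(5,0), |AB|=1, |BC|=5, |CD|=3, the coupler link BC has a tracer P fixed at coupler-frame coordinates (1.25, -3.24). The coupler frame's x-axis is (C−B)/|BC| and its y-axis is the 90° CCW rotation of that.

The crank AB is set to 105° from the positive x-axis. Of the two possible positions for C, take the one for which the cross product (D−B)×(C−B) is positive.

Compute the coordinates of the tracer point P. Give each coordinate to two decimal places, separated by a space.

2.16 -1.52

A=(0,0), D=(5.00,0)
B = A + 1.00·(cos105°, sin105°) = (-0.2588, 0.9659)
|BD| = 5.3468
circle(B,5.00) ∩ circle(D,3.00): a=4.1696, h=2.7594
  candidates: C₊=(4.3407,2.9267) cross=14.754; C₋=(3.3437,-2.5013) cross=-14.754
  mode + wants cross > 0 → take C=(4.3407,2.9267) (cross=14.754)
ex = (C−B)/|BC| = (0.9199,0.3921); ey = (-0.3921,0.9199)
P = B + 1.25·ex + -3.24·ey = (2.1616,-1.5244)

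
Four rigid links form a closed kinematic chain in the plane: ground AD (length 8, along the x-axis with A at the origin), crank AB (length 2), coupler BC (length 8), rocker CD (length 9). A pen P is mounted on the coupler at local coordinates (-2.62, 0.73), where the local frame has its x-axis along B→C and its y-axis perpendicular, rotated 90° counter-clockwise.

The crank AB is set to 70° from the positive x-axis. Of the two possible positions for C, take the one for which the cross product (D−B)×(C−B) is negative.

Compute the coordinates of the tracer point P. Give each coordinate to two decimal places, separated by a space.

A=(0,0), D=(8.00,0)
B = A + 2.00·(cos70°, sin70°) = (0.6840, 1.8794)
|BD| = 7.5535
circle(B,8.00) ∩ circle(D,9.00): a=2.6514, h=7.5478
  candidates: C₊=(5.1301,8.5302) cross=57.013; C₋=(1.3741,-6.0908) cross=-57.013
  mode - wants cross < 0 → take C=(1.3741,-6.0908) (cross=-57.013)
ex = (C−B)/|BC| = (0.0863,-0.9963); ey = (0.9963,0.0863)
P = B + -2.62·ex + 0.73·ey = (1.1853,4.5526)

1.19 4.55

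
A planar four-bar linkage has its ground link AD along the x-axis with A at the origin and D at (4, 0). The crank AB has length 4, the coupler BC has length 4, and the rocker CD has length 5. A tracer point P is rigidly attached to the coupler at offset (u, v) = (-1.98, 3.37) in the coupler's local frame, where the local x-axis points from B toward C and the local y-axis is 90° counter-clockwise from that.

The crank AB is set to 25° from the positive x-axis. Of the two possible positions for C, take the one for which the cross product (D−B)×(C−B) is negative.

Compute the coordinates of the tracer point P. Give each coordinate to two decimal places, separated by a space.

4.78 -2.04

A=(0,0), D=(4.00,0)
B = A + 4.00·(cos25°, sin25°) = (3.6252, 1.6905)
|BD| = 1.7315
circle(B,4.00) ∩ circle(D,5.00): a=-1.7331, h=3.6050
  candidates: C₊=(6.7697,4.1628) cross=6.242; C₋=(-0.2695,2.6022) cross=-6.242
  mode - wants cross < 0 → take C=(-0.2695,2.6022) (cross=-6.242)
ex = (C−B)/|BC| = (-0.9737,0.2279); ey = (-0.2279,-0.9737)
P = B + -1.98·ex + 3.37·ey = (4.7849,-2.0421)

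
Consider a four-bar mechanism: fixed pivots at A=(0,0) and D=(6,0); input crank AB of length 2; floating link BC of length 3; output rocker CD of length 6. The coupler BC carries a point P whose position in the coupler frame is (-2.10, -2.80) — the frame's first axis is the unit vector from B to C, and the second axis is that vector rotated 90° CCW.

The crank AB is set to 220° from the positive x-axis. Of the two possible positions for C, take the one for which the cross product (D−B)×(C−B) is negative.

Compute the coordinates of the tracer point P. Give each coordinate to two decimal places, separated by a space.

-4.90 -2.25

A=(0,0), D=(6.00,0)
B = A + 2.00·(cos220°, sin220°) = (-1.5321, -1.2856)
|BD| = 7.6410
circle(B,3.00) ∩ circle(D,6.00): a=2.0537, h=2.1868
  candidates: C₊=(0.1244,1.2156) cross=16.710; C₋=(0.8603,-3.0957) cross=-16.710
  mode - wants cross < 0 → take C=(0.8603,-3.0957) (cross=-16.710)
ex = (C−B)/|BC| = (0.7975,-0.6034); ey = (0.6034,0.7975)
P = B + -2.10·ex + -2.80·ey = (-4.8962,-2.2514)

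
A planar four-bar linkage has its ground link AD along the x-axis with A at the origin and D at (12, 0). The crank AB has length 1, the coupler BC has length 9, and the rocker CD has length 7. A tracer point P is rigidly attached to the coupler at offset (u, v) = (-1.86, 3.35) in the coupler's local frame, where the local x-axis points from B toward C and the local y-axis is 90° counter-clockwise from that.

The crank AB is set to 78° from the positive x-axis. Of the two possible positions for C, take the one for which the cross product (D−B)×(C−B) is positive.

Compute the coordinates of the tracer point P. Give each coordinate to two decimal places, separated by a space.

-3.12 2.87

A=(0,0), D=(12.00,0)
B = A + 1.00·(cos78°, sin78°) = (0.2079, 0.9781)
|BD| = 11.8326
circle(B,9.00) ∩ circle(D,7.00): a=7.2685, h=5.3075
  candidates: C₊=(7.8903,5.6666) cross=62.801; C₋=(7.0128,-4.9120) cross=-62.801
  mode + wants cross > 0 → take C=(7.8903,5.6666) (cross=62.801)
ex = (C−B)/|BC| = (0.8536,0.5209); ey = (-0.5209,0.8536)
P = B + -1.86·ex + 3.35·ey = (-3.1249,2.8687)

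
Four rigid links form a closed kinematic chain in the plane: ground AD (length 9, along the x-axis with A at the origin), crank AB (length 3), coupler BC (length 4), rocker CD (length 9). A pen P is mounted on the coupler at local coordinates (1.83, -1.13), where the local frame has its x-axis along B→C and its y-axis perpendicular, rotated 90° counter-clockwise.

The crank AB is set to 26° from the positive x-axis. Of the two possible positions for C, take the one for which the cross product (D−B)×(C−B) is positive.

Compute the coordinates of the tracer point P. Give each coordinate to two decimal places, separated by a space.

A=(0,0), D=(9.00,0)
B = A + 3.00·(cos26°, sin26°) = (2.6964, 1.3151)
|BD| = 6.4393
circle(B,4.00) ∩ circle(D,9.00): a=-1.8274, h=3.5582
  candidates: C₊=(1.6342,5.1715) cross=22.912; C₋=(0.1808,-1.7948) cross=-22.912
  mode + wants cross > 0 → take C=(1.6342,5.1715) (cross=22.912)
ex = (C−B)/|BC| = (-0.2656,0.9641); ey = (-0.9641,-0.2656)
P = B + 1.83·ex + -1.13·ey = (3.2998,3.3795)

3.30 3.38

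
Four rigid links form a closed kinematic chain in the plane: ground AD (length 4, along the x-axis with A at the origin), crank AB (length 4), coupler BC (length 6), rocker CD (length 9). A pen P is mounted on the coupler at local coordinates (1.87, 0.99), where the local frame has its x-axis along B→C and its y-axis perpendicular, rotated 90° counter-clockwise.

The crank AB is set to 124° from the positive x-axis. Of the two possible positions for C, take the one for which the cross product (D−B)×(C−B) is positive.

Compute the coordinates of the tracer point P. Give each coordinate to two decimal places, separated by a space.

-2.11 5.43

A=(0,0), D=(4.00,0)
B = A + 4.00·(cos124°, sin124°) = (-2.2368, 3.3162)
|BD| = 7.0636
circle(B,6.00) ∩ circle(D,9.00): a=0.3464, h=5.9900
  candidates: C₊=(0.8812,8.4424) cross=42.311; C₋=(-4.7430,-2.1353) cross=-42.311
  mode + wants cross > 0 → take C=(0.8812,8.4424) (cross=42.311)
ex = (C−B)/|BC| = (0.5197,0.8544); ey = (-0.8544,0.5197)
P = B + 1.87·ex + 0.99·ey = (-2.1108,5.4283)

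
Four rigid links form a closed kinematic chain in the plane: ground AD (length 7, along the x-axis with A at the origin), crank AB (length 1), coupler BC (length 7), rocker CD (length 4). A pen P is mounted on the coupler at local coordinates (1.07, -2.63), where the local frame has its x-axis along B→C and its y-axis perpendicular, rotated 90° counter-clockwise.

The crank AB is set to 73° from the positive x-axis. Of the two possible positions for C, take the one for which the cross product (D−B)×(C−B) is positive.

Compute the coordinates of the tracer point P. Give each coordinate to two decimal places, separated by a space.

A=(0,0), D=(7.00,0)
B = A + 1.00·(cos73°, sin73°) = (0.2924, 0.9563)
|BD| = 6.7755
circle(B,7.00) ∩ circle(D,4.00): a=5.8230, h=3.8849
  candidates: C₊=(6.6054,3.9805) cross=26.322; C₋=(5.5087,-3.7116) cross=-26.322
  mode + wants cross > 0 → take C=(6.6054,3.9805) (cross=26.322)
ex = (C−B)/|BC| = (0.9019,0.4320); ey = (-0.4320,0.9019)
P = B + 1.07·ex + -2.63·ey = (2.3936,-0.9533)

2.39 -0.95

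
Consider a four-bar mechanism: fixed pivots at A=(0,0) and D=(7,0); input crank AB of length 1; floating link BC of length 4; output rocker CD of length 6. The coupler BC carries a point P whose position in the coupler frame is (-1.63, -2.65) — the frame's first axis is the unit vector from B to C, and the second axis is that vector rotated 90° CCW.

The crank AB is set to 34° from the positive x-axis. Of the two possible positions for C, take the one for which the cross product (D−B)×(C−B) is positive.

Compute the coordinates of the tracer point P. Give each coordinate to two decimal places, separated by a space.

A=(0,0), D=(7.00,0)
B = A + 1.00·(cos34°, sin34°) = (0.8290, 0.5592)
|BD| = 6.1962
circle(B,4.00) ∩ circle(D,6.00): a=1.4842, h=3.7144
  candidates: C₊=(2.6424,4.1245) cross=23.016; C₋=(1.9720,-3.2740) cross=-23.016
  mode + wants cross > 0 → take C=(2.6424,4.1245) (cross=23.016)
ex = (C−B)/|BC| = (0.4534,0.8913); ey = (-0.8913,0.4534)
P = B + -1.63·ex + -2.65·ey = (2.4521,-2.0951)

2.45 -2.10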